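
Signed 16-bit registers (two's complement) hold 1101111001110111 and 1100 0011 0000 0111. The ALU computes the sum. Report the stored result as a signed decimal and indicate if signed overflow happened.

-24194; no overflow

1101111001110111 = -8585 (signed)
1100 0011 0000 0111 → 1100001100000111 = -15609 (signed)
  1101111001110111
+ 1100001100000111
= 1010000101111110  (discard carry-out 1)
Result 1010000101111110: MSB = 1 → 41342 − 65536 = -24194.
Both addends are negative and so is the stored result: no signed overflow.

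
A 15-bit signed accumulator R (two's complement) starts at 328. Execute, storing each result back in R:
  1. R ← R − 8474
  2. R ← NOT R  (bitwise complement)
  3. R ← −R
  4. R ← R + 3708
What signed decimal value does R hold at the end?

Start: R = 328 = 000000101001000.
R = 328 − 8474 = -8146 = 110000000101110
R = NOT 110000000101110 = 001111111010001 = 8145
R = −(8145) = -8145 = 110000000101111
R = -8145 + 3708 = -4437 = 110111010101011

-4437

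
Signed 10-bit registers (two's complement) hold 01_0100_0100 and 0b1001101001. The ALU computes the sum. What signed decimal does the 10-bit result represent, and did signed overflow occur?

-83; no overflow

01_0100_0100 → 0101000100 = 324 (signed)
0b1001101001 → 1001101001 = -407 (signed)
  0101000100
+ 1001101001
= 1110101101
Result 1110101101: MSB = 1 → 941 − 1024 = -83.
Addends have opposite signs, so signed overflow cannot occur.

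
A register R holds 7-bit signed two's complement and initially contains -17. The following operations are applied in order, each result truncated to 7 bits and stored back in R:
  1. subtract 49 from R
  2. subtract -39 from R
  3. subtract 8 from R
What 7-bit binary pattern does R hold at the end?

1011101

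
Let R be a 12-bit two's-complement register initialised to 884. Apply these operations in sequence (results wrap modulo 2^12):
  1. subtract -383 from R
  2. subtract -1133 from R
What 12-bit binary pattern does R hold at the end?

100101100000

Start: R = 884 = 001101110100.
R = 884 − (-383) = 1267 = 010011110011
R = 1267 − (-1133) = 2400; wraps to -1696 = 100101100000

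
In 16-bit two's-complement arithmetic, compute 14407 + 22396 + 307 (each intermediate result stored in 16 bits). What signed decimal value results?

14407 + 22396 = 36803 → wraps to -28733 (1000111111000011)
-28733 + 307 = -28426 (1001000011110110)

-28426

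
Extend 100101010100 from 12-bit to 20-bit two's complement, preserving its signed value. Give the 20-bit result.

11111111100101010100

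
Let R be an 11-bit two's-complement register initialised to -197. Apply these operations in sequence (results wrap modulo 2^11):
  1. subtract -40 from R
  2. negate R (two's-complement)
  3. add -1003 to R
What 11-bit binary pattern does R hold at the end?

10010110010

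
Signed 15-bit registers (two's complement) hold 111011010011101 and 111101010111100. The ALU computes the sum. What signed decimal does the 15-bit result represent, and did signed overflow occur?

-3751; no overflow

111011010011101 = -2403 (signed)
111101010111100 = -1348 (signed)
  111011010011101
+ 111101010111100
= 111000101011001  (discard carry-out 1)
Result 111000101011001: MSB = 1 → 29017 − 32768 = -3751.
Both addends are negative and so is the stored result: no signed overflow.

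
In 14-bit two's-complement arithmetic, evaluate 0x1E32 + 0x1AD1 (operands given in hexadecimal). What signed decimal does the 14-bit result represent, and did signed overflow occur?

-1789; overflow

0x1E32 = 01111000110010 = 7730 (signed)
0x1AD1 = 01101011010001 = 6865 (signed)
  01111000110010
+ 01101011010001
= 11100100000011
Result 11100100000011: MSB = 1 → 14595 − 16384 = -1789.
Both addends are non-negative but the stored result is negative: signed overflow. The true value 7730 + 6865 = 14595 lies outside [-8192, 8191].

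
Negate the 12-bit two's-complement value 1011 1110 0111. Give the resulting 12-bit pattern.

010000011001

Invert: 010000011000. Add 1: 010000011001.
Check: 101111100111 = -1049, 010000011001 = 1049.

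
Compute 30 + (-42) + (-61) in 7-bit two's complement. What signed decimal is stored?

55

30 + (-42) = -12 (1110100)
-12 + (-61) = -73 → wraps to 55 (0110111)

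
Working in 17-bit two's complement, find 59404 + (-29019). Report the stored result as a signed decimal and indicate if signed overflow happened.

59404 → 01110100000001100
-29019 → 11000111010100101
  01110100000001100
+ 11000111010100101
= 00111011010110001  (discard carry-out 1)
Result 00111011010110001: MSB = 0 → value 30385.
Addends have opposite signs, so signed overflow cannot occur.

30385; no overflow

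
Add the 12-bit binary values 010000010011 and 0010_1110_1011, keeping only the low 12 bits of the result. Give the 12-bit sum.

  010000010011
+ 001011101011
= 011011111110

011011111110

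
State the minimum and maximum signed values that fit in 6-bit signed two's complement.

Minimum: −2^5 = -32.
Maximum: 2^5 − 1 = 31.

min = -32, max = 31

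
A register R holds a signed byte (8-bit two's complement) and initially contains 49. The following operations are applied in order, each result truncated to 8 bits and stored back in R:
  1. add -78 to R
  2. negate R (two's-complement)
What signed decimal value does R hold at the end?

29

Start: R = 49 = 00110001.
R = 49 + (-78) = -29 = 11100011
R = −(-29) = 29 = 00011101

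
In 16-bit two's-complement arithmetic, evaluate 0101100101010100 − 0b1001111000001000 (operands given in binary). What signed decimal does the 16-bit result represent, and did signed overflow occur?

0101100101010100 = 22868 (signed)
0b1001111000001000 → 1001111000001000 = -25080 (signed)
Subtract via negate-and-add: invert 1001111000001000 + 1 = 0110000111111000 (i.e. 25080).
  0101100101010100
+ 0110000111111000
= 1011101101001100
Result 1011101101001100: MSB = 1 → 47948 − 65536 = -17588.
Both addends (after negating the subtrahend) are non-negative but the stored result is negative: signed overflow. The true value 22868 − (-25080) = 47948 lies outside [-32768, 32767].

-17588; overflow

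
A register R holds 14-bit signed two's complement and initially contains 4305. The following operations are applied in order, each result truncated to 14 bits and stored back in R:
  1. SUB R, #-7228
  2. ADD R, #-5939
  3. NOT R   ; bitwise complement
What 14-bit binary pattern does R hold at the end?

Start: R = 4305 = 01000011010001.
R = 4305 − (-7228) = 11533; wraps to -4851 = 10110100001101
R = -4851 + (-5939) = -10790; wraps to 5594 = 01010111011010
R = NOT 01010111011010 = 10101000100101 = -5595

10101000100101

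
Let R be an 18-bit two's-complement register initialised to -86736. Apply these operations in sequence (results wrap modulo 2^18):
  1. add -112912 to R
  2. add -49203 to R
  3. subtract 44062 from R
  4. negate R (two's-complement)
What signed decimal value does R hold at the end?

30769

Start: R = -86736 = 101010110100110000.
R = -86736 + (-112912) = -199648; wraps to 62496 = 001111010000100000
R = 62496 + (-49203) = 13293 = 000011001111101101
R = 13293 − 44062 = -30769 = 111000011111001111
R = −(-30769) = 30769 = 000111100000110001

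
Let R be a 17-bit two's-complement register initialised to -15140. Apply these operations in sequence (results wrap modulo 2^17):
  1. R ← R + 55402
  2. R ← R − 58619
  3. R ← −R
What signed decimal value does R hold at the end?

18357

Start: R = -15140 = 11100010011011100.
R = -15140 + 55402 = 40262 = 01001110101000110
R = 40262 − 58619 = -18357 = 11011100001001011
R = −(-18357) = 18357 = 00100011110110101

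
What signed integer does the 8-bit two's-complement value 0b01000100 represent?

MSB is 0, so the value is non-negative: 01000100 = 68.

68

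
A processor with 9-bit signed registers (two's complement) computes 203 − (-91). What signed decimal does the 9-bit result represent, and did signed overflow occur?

-218; overflow

203 → 011001011
-91 → 110100101
Subtract via negate-and-add: invert 110100101 + 1 = 001011011 (i.e. 91).
  011001011
+ 001011011
= 100100110
Result 100100110: MSB = 1 → 294 − 512 = -218.
Both addends (after negating the subtrahend) are non-negative but the stored result is negative: signed overflow. The true value 203 − (-91) = 294 lies outside [-256, 255].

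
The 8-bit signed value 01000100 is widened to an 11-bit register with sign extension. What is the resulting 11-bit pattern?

MSB of 01000100 is 0; replicate it into the new high bits.
000|01000100 → 00001000100 (still 68).

00001000100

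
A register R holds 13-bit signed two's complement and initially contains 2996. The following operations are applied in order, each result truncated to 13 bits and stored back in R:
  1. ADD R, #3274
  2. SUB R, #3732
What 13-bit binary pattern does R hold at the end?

0100111101010

Start: R = 2996 = 0101110110100.
R = 2996 + 3274 = 6270; wraps to -1922 = 1100001111110
R = -1922 − 3732 = -5654; wraps to 2538 = 0100111101010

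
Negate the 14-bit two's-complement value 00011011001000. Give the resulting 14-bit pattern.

11100100111000

Invert: 11100100110111. Add 1: 11100100111000.
Check: 00011011001000 = 1736, 11100100111000 = -1736.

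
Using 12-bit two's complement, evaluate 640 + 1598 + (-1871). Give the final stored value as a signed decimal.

367

640 + 1598 = 2238 → wraps to -1858 (100010111110)
-1858 + (-1871) = -3729 → wraps to 367 (000101101111)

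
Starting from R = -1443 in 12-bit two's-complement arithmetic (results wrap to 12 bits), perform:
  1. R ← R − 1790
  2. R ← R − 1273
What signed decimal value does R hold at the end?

-410

Start: R = -1443 = 101001011101.
R = -1443 − 1790 = -3233; wraps to 863 = 001101011111
R = 863 − 1273 = -410 = 111001100110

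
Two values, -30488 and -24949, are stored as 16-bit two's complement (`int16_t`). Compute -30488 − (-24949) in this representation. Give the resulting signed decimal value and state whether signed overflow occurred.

-5539; no overflow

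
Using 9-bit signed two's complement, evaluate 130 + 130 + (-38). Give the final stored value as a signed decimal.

222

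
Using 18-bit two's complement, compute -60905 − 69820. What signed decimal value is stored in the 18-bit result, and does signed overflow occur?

-130725; no overflow

-60905 → 110001001000010111
69820 → 010001000010111100
Subtract via negate-and-add: invert 010001000010111100 + 1 = 101110111101000100 (i.e. -69820).
  110001001000010111
+ 101110111101000100
= 100000000101011011  (discard carry-out 1)
Result 100000000101011011: MSB = 1 → 131419 − 262144 = -130725.
Both addends (after negating the subtrahend) are negative and so is the stored result: no signed overflow.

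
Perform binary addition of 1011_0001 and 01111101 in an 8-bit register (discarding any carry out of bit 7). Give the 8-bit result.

00101110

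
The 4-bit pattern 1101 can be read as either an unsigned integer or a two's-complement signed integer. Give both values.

unsigned = 13, signed = -3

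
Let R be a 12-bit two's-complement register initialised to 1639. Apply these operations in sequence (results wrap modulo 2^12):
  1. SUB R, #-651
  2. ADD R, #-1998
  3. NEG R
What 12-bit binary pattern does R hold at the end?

111011011100

Start: R = 1639 = 011001100111.
R = 1639 − (-651) = 2290; wraps to -1806 = 100011110010
R = -1806 + (-1998) = -3804; wraps to 292 = 000100100100
R = −(292) = -292 = 111011011100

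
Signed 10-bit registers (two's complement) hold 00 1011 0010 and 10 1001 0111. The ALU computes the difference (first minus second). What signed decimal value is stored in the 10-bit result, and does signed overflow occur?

-485; overflow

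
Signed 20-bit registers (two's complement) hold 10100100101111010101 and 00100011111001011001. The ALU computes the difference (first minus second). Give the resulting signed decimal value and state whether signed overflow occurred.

10100100101111010101 = -373803 (signed)
00100011111001011001 = 147033 (signed)
Subtract via negate-and-add: invert 00100011111001011001 + 1 = 11011100000110100111 (i.e. -147033).
  10100100101111010101
+ 11011100000110100111
= 10000000110101111100  (discard carry-out 1)
Result 10000000110101111100: MSB = 1 → 527740 − 1048576 = -520836.
Both addends (after negating the subtrahend) are negative and so is the stored result: no signed overflow.

-520836; no overflow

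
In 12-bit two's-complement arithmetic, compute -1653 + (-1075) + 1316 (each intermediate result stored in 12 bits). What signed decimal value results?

-1412

-1653 + (-1075) = -2728 → wraps to 1368 (010101011000)
1368 + 1316 = 2684 → wraps to -1412 (101001111100)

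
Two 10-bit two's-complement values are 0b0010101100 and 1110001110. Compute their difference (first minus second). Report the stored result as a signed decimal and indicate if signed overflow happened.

286; no overflow

0b0010101100 → 0010101100 = 172 (signed)
1110001110 = -114 (signed)
Subtract via negate-and-add: invert 1110001110 + 1 = 0001110010 (i.e. 114).
  0010101100
+ 0001110010
= 0100011110
Result 0100011110: MSB = 0 → value 286.
Both addends (after negating the subtrahend) are non-negative and so is the stored result: no signed overflow.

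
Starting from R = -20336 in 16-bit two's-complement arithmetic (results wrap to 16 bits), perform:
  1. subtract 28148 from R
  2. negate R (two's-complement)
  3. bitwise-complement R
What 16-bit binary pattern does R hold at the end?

Start: R = -20336 = 1011000010010000.
R = -20336 − 28148 = -48484; wraps to 17052 = 0100001010011100
R = −(17052) = -17052 = 1011110101100100
R = NOT 1011110101100100 = 0100001010011011 = 17051

0100001010011011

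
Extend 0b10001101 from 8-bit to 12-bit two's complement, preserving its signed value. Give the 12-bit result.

MSB of 10001101 is 1; replicate it into the new high bits.
1111|10001101 → 111110001101 (still -115).

111110001101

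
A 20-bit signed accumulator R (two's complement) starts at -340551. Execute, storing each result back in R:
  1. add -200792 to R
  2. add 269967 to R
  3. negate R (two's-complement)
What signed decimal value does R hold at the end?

271376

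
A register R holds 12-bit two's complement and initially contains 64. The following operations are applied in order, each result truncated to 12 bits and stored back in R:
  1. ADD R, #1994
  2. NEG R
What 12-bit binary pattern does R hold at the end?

011111110110

Start: R = 64 = 000001000000.
R = 64 + 1994 = 2058; wraps to -2038 = 100000001010
R = −(-2038) = 2038 = 011111110110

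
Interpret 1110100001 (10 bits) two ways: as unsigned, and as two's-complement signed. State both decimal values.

unsigned = 929, signed = -95

Unsigned: 1110100001 = 929.
Signed: MSB=1 → 929 − 1024 = -95.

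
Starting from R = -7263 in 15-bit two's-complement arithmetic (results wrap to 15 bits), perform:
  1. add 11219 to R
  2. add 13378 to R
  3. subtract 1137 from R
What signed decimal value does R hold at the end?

16197

Start: R = -7263 = 110001110100001.
R = -7263 + 11219 = 3956 = 000111101110100
R = 3956 + 13378 = 17334; wraps to -15434 = 100001110110110
R = -15434 − 1137 = -16571; wraps to 16197 = 011111101000101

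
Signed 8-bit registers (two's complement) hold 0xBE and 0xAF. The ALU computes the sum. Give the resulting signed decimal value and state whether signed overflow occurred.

0xBE = 10111110 = -66 (signed)
0xAF = 10101111 = -81 (signed)
  10111110
+ 10101111
= 01101101  (discard carry-out 1)
Result 01101101: MSB = 0 → value 109.
Both addends are negative but the stored result is non-negative: signed overflow. The true value -66 + (-81) = -147 lies outside [-128, 127].

109; overflow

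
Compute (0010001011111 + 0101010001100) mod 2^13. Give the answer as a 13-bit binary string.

  0010001011111
+ 0101010001100
= 0111011101011

0111011101011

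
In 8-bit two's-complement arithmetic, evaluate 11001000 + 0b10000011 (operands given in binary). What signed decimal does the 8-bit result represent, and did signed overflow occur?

75; overflow

11001000 = -56 (signed)
0b10000011 → 10000011 = -125 (signed)
  11001000
+ 10000011
= 01001011  (discard carry-out 1)
Result 01001011: MSB = 0 → value 75.
Both addends are negative but the stored result is non-negative: signed overflow. The true value -56 + (-125) = -181 lies outside [-128, 127].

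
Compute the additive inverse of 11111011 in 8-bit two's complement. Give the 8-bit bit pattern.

00000101

Invert: 00000100. Add 1: 00000101.
Check: 11111011 = -5, 00000101 = 5.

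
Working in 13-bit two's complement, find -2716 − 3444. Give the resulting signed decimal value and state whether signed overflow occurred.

-2716 → 1010101100100
3444 → 0110101110100
Subtract via negate-and-add: invert 0110101110100 + 1 = 1001010001100 (i.e. -3444).
  1010101100100
+ 1001010001100
= 0011111110000  (discard carry-out 1)
Result 0011111110000: MSB = 0 → value 2032.
Both addends (after negating the subtrahend) are negative but the stored result is non-negative: signed overflow. The true value -2716 − 3444 = -6160 lies outside [-4096, 4095].

2032; overflow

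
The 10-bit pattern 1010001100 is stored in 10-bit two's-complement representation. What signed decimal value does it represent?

MSB is 1, so the value is negative.
Invert: 0101110011. Add 1: 0101110100 = 372. So the value is −372.

-372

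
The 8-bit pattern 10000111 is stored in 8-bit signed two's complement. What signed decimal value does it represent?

MSB is 1, so the value is negative.
Unsigned reading: 135. Subtract 2^8 = 256: 135 − 256 = -121.

-121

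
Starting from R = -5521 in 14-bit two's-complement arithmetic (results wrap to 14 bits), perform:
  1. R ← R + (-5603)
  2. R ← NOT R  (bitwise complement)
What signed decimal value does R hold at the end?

Start: R = -5521 = 10101001101111.
R = -5521 + (-5603) = -11124; wraps to 5260 = 01010010001100
R = NOT 01010010001100 = 10101101110011 = -5261

-5261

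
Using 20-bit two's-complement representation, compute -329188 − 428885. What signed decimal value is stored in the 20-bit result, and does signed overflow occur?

290503; overflow

-329188 → 10101111101000011100
428885 → 01101000101101010101
Subtract via negate-and-add: invert 01101000101101010101 + 1 = 10010111010010101011 (i.e. -428885).
  10101111101000011100
+ 10010111010010101011
= 01000110111011000111  (discard carry-out 1)
Result 01000110111011000111: MSB = 0 → value 290503.
Both addends (after negating the subtrahend) are negative but the stored result is non-negative: signed overflow. The true value -329188 − 428885 = -758073 lies outside [-524288, 524287].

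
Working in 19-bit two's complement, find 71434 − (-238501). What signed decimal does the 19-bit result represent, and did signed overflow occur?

71434 → 0010001011100001010
-238501 → 1000101110001011011
Subtract via negate-and-add: invert 1000101110001011011 + 1 = 0111010001110100101 (i.e. 238501).
  0010001011100001010
+ 0111010001110100101
= 1001011101010101111
Result 1001011101010101111: MSB = 1 → 309935 − 524288 = -214353.
Both addends (after negating the subtrahend) are non-negative but the stored result is negative: signed overflow. The true value 71434 − (-238501) = 309935 lies outside [-262144, 262143].

-214353; overflow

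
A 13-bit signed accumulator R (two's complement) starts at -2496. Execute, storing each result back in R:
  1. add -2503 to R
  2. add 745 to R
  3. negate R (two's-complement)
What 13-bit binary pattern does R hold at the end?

1000010011110

Start: R = -2496 = 1011001000000.
R = -2496 + (-2503) = -4999; wraps to 3193 = 0110001111001
R = 3193 + 745 = 3938 = 0111101100010
R = −(3938) = -3938 = 1000010011110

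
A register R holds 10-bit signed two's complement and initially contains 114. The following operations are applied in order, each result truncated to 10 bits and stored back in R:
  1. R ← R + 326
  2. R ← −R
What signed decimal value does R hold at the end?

-440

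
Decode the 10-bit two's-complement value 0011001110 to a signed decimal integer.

206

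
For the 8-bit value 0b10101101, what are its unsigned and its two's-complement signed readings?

Unsigned: 10101101 = 173.
Signed: MSB=1 → 173 − 256 = -83.

unsigned = 173, signed = -83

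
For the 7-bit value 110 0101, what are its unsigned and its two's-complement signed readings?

Unsigned: 1100101 = 101.
Signed: MSB=1 → 101 − 128 = -27.

unsigned = 101, signed = -27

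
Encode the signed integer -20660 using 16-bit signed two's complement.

|-20660| = 20660 = 0101000010110100 in 16 bits.
Invert the bits: 1010111101001011. Add 1: 1010111101001100.
Check: 1010111101001100 reads as 44876 − 65536 = -20660.

1010111101001100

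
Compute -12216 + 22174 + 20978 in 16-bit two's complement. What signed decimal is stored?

30936

-12216 + 22174 = 9958 (0010011011100110)
9958 + 20978 = 30936 (0111100011011000)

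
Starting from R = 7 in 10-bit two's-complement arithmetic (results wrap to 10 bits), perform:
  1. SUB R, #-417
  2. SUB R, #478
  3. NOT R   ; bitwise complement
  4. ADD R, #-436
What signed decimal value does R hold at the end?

-383

Start: R = 7 = 0000000111.
R = 7 − (-417) = 424 = 0110101000
R = 424 − 478 = -54 = 1111001010
R = NOT 1111001010 = 0000110101 = 53
R = 53 + (-436) = -383 = 1010000001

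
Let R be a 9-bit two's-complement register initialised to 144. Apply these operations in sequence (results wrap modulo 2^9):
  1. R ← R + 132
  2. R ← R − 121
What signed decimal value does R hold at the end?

Start: R = 144 = 010010000.
R = 144 + 132 = 276; wraps to -236 = 100010100
R = -236 − 121 = -357; wraps to 155 = 010011011

155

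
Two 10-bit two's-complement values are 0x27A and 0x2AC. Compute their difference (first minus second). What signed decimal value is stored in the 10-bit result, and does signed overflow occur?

-50; no overflow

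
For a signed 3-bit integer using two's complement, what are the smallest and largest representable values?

min = -4, max = 3

Minimum: −2^2 = -4.
Maximum: 2^2 − 1 = 3.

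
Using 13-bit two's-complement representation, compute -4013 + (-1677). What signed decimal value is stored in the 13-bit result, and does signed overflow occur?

-4013 → 1000001010011
-1677 → 1100101110011
  1000001010011
+ 1100101110011
= 0100111000110  (discard carry-out 1)
Result 0100111000110: MSB = 0 → value 2502.
Both addends are negative but the stored result is non-negative: signed overflow. The true value -4013 + (-1677) = -5690 lies outside [-4096, 4095].

2502; overflow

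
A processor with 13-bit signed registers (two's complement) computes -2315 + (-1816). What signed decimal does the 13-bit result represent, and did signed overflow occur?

-2315 → 1011011110101
-1816 → 1100011101000
  1011011110101
+ 1100011101000
= 0111111011101  (discard carry-out 1)
Result 0111111011101: MSB = 0 → value 4061.
Both addends are negative but the stored result is non-negative: signed overflow. The true value -2315 + (-1816) = -4131 lies outside [-4096, 4095].

4061; overflow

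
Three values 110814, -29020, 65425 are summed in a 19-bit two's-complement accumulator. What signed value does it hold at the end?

147219

110814 + (-29020) = 81794 (0010011111110000010)
81794 + 65425 = 147219 (0100011111100010011)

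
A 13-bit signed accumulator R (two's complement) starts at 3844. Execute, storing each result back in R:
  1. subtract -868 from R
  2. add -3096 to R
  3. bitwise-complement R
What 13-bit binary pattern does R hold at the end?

Start: R = 3844 = 0111100000100.
R = 3844 − (-868) = 4712; wraps to -3480 = 1001001101000
R = -3480 + (-3096) = -6576; wraps to 1616 = 0011001010000
R = NOT 0011001010000 = 1100110101111 = -1617

1100110101111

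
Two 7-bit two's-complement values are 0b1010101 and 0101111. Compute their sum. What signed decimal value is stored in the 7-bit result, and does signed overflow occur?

4; no overflow

0b1010101 → 1010101 = -43 (signed)
0101111 = 47 (signed)
  1010101
+ 0101111
= 0000100  (discard carry-out 1)
Result 0000100: MSB = 0 → value 4.
Addends have opposite signs, so signed overflow cannot occur.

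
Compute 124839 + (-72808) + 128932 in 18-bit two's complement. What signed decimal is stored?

-81181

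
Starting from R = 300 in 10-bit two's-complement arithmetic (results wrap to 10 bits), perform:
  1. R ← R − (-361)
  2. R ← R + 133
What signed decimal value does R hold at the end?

Start: R = 300 = 0100101100.
R = 300 − (-361) = 661; wraps to -363 = 1010010101
R = -363 + 133 = -230 = 1100011010

-230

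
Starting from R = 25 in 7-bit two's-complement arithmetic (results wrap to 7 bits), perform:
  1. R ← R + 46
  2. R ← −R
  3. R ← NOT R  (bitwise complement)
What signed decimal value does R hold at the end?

-58

Start: R = 25 = 0011001.
R = 25 + 46 = 71; wraps to -57 = 1000111
R = −(-57) = 57 = 0111001
R = NOT 0111001 = 1000110 = -58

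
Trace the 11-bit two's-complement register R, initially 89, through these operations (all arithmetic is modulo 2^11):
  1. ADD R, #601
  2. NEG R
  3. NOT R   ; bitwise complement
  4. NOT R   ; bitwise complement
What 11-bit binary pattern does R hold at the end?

10101001110

Start: R = 89 = 00001011001.
R = 89 + 601 = 690 = 01010110010
R = −(690) = -690 = 10101001110
R = NOT 10101001110 = 01010110001 = 689
R = NOT 01010110001 = 10101001110 = -690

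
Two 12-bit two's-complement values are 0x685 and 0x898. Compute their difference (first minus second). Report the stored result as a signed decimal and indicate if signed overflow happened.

0x685 = 011010000101 = 1669 (signed)
0x898 = 100010011000 = -1896 (signed)
Subtract via negate-and-add: invert 100010011000 + 1 = 011101101000 (i.e. 1896).
  011010000101
+ 011101101000
= 110111101101
Result 110111101101: MSB = 1 → 3565 − 4096 = -531.
Both addends (after negating the subtrahend) are non-negative but the stored result is negative: signed overflow. The true value 1669 − (-1896) = 3565 lies outside [-2048, 2047].

-531; overflow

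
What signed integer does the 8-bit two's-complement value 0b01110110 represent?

118

MSB is 0, so the value is non-negative: 01110110 = 118.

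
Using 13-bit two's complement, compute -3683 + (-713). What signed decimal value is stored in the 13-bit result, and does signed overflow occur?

-3683 → 1000110011101
-713 → 1110100110111
  1000110011101
+ 1110100110111
= 0111011010100  (discard carry-out 1)
Result 0111011010100: MSB = 0 → value 3796.
Both addends are negative but the stored result is non-negative: signed overflow. The true value -3683 + (-713) = -4396 lies outside [-4096, 4095].

3796; overflow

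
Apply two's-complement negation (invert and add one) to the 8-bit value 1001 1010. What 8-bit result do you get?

01100110

Invert: 01100101. Add 1: 01100110.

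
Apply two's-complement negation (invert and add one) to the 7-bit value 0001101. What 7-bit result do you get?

Invert: 1110010. Add 1: 1110011.

1110011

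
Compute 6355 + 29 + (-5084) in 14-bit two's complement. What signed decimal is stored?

1300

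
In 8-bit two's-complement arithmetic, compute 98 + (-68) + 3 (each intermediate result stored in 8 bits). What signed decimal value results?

33

98 + (-68) = 30 (00011110)
30 + 3 = 33 (00100001)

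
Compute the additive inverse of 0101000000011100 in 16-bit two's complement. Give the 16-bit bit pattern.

Invert: 1010111111100011. Add 1: 1010111111100100.
Check: 0101000000011100 = 20508, 1010111111100100 = -20508.

1010111111100100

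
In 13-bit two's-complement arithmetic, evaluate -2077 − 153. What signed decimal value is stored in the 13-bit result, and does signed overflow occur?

-2077 → 1011111100011
153 → 0000010011001
Subtract via negate-and-add: invert 0000010011001 + 1 = 1111101100111 (i.e. -153).
  1011111100011
+ 1111101100111
= 1011101001010  (discard carry-out 1)
Result 1011101001010: MSB = 1 → 5962 − 8192 = -2230.
Both addends (after negating the subtrahend) are negative and so is the stored result: no signed overflow.

-2230; no overflow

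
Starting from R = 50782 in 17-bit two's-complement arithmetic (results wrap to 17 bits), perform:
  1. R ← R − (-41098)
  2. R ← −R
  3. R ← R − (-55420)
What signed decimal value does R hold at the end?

-36460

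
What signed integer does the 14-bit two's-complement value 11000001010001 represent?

MSB is 1, so the value is negative.
Invert: 00111110101110. Add 1: 00111110101111 = 4015. So the value is −4015.

-4015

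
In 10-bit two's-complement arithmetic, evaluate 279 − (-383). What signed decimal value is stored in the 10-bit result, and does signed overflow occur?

-362; overflow

279 → 0100010111
-383 → 1010000001
Subtract via negate-and-add: invert 1010000001 + 1 = 0101111111 (i.e. 383).
  0100010111
+ 0101111111
= 1010010110
Result 1010010110: MSB = 1 → 662 − 1024 = -362.
Both addends (after negating the subtrahend) are non-negative but the stored result is negative: signed overflow. The true value 279 − (-383) = 662 lies outside [-512, 511].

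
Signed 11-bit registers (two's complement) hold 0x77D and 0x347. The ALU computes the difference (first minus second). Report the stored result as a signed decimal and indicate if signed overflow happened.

-970; no overflow

0x77D = 11101111101 = -131 (signed)
0x347 = 01101000111 = 839 (signed)
Subtract via negate-and-add: invert 01101000111 + 1 = 10010111001 (i.e. -839).
  11101111101
+ 10010111001
= 10000110110  (discard carry-out 1)
Result 10000110110: MSB = 1 → 1078 − 2048 = -970.
Both addends (after negating the subtrahend) are negative and so is the stored result: no signed overflow.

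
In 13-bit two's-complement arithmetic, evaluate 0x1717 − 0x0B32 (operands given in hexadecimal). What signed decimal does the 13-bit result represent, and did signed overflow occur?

0x1717 = 1011100010111 = -2281 (signed)
0x0B32 = 0101100110010 = 2866 (signed)
Subtract via negate-and-add: invert 0101100110010 + 1 = 1010011001110 (i.e. -2866).
  1011100010111
+ 1010011001110
= 0101111100101  (discard carry-out 1)
Result 0101111100101: MSB = 0 → value 3045.
Both addends (after negating the subtrahend) are negative but the stored result is non-negative: signed overflow. The true value -2281 − 2866 = -5147 lies outside [-4096, 4095].

3045; overflow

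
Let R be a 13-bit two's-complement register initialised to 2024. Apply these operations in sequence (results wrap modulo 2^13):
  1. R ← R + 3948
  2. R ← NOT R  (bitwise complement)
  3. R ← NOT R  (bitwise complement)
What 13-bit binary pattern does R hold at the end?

1011101010100

Start: R = 2024 = 0011111101000.
R = 2024 + 3948 = 5972; wraps to -2220 = 1011101010100
R = NOT 1011101010100 = 0100010101011 = 2219
R = NOT 0100010101011 = 1011101010100 = -2220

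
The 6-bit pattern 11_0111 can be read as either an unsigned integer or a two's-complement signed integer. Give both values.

Unsigned: 110111 = 55.
Signed: MSB=1 → 55 − 64 = -9.

unsigned = 55, signed = -9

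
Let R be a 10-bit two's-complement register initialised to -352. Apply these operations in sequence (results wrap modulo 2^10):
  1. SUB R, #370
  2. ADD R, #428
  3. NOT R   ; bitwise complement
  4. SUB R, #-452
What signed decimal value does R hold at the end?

Start: R = -352 = 1010100000.
R = -352 − 370 = -722; wraps to 302 = 0100101110
R = 302 + 428 = 730; wraps to -294 = 1011011010
R = NOT 1011011010 = 0100100101 = 293
R = 293 − (-452) = 745; wraps to -279 = 1011101001

-279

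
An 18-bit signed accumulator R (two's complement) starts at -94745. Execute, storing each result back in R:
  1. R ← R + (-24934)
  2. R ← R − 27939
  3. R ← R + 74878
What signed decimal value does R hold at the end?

-72740

Start: R = -94745 = 101000110111100111.
R = -94745 + (-24934) = -119679 = 100010110010000001
R = -119679 − 27939 = -147618; wraps to 114526 = 011011111101011110
R = 114526 + 74878 = 189404; wraps to -72740 = 101110001111011100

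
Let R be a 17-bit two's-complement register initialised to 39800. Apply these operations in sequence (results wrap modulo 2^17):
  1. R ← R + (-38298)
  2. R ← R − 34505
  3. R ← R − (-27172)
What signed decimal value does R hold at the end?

-5831

Start: R = 39800 = 01001101101111000.
R = 39800 + (-38298) = 1502 = 00000010111011110
R = 1502 − 34505 = -33003 = 10111111100010101
R = -33003 − (-27172) = -5831 = 11110100100111001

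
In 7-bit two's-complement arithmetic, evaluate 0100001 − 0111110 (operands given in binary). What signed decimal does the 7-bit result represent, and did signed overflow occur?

-29; no overflow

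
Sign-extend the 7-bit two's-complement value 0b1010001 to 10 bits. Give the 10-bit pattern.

1111010001

MSB of 1010001 is 1; replicate it into the new high bits.
111|1010001 → 1111010001 (still -47).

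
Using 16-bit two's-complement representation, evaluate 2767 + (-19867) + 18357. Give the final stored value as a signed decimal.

2767 + (-19867) = -17100 (1011110100110100)
-17100 + 18357 = 1257 (0000010011101001)

1257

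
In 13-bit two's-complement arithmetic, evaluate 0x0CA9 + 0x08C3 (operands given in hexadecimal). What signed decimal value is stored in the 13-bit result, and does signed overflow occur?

0x0CA9 = 0110010101001 = 3241 (signed)
0x08C3 = 0100011000011 = 2243 (signed)
  0110010101001
+ 0100011000011
= 1010101101100
Result 1010101101100: MSB = 1 → 5484 − 8192 = -2708.
Both addends are non-negative but the stored result is negative: signed overflow. The true value 3241 + 2243 = 5484 lies outside [-4096, 4095].

-2708; overflow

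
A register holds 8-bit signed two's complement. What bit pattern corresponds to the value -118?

10001010

|-118| = 118 = 01110110 in 8 bits.
Invert the bits: 10001001. Add 1: 10001010.
Check: 10001010 reads as 138 − 256 = -118.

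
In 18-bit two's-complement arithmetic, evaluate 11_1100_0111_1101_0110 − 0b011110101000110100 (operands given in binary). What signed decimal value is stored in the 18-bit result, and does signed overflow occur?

122274; overflow

11_1100_0111_1101_0110 → 111100011111010110 = -14378 (signed)
0b011110101000110100 → 011110101000110100 = 125492 (signed)
Subtract via negate-and-add: invert 011110101000110100 + 1 = 100001010111001100 (i.e. -125492).
  111100011111010110
+ 100001010111001100
= 011101110110100010  (discard carry-out 1)
Result 011101110110100010: MSB = 0 → value 122274.
Both addends (after negating the subtrahend) are negative but the stored result is non-negative: signed overflow. The true value -14378 − 125492 = -139870 lies outside [-131072, 131071].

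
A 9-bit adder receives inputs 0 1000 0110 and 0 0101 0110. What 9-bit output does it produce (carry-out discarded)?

011011100

  010000110
+ 001010110
= 011011100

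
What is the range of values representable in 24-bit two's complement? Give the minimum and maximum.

Minimum: −2^23 = -8388608.
Maximum: 2^23 − 1 = 8388607.

min = -8388608, max = 8388607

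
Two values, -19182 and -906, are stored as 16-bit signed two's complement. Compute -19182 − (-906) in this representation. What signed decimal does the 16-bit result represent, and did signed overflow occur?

-18276; no overflow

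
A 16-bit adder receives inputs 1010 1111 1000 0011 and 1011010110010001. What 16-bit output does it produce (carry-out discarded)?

  1010111110000011
+ 1011010110010001
= 0110010100010100  (discard carry-out 1)

0110010100010100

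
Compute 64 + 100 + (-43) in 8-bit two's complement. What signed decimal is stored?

121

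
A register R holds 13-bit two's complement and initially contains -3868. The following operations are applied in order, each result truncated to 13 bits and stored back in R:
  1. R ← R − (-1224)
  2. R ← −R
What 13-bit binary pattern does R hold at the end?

0101001010100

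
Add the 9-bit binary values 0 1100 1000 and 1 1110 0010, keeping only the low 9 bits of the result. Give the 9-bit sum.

010101010

  011001000
+ 111100010
= 010101010  (discard carry-out 1)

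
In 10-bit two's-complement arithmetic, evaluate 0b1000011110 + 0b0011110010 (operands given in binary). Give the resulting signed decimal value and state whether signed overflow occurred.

-240; no overflow

0b1000011110 → 1000011110 = -482 (signed)
0b0011110010 → 0011110010 = 242 (signed)
  1000011110
+ 0011110010
= 1100010000
Result 1100010000: MSB = 1 → 784 − 1024 = -240.
Addends have opposite signs, so signed overflow cannot occur.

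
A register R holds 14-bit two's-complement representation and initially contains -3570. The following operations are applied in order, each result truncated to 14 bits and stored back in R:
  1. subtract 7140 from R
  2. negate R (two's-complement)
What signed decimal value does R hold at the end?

-5674

Start: R = -3570 = 11001000001110.
R = -3570 − 7140 = -10710; wraps to 5674 = 01011000101010
R = −(5674) = -5674 = 10100111010110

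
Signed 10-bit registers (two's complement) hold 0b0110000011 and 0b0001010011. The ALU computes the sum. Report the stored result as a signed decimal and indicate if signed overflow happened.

470; no overflow

0b0110000011 → 0110000011 = 387 (signed)
0b0001010011 → 0001010011 = 83 (signed)
  0110000011
+ 0001010011
= 0111010110
Result 0111010110: MSB = 0 → value 470.
Both addends are non-negative and so is the stored result: no signed overflow.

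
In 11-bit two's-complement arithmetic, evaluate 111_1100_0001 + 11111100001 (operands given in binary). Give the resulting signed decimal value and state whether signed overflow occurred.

111_1100_0001 → 11111000001 = -63 (signed)
11111100001 = -31 (signed)
  11111000001
+ 11111100001
= 11110100010  (discard carry-out 1)
Result 11110100010: MSB = 1 → 1954 − 2048 = -94.
Both addends are negative and so is the stored result: no signed overflow.

-94; no overflow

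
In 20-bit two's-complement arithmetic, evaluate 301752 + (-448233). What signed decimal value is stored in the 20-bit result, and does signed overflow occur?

301752 → 01001001101010111000
-448233 → 10010010100100010111
  01001001101010111000
+ 10010010100100010111
= 11011100001111001111
Result 11011100001111001111: MSB = 1 → 902095 − 1048576 = -146481.
Addends have opposite signs, so signed overflow cannot occur.

-146481; no overflow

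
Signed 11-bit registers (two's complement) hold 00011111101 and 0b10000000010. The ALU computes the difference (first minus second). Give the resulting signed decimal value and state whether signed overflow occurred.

00011111101 = 253 (signed)
0b10000000010 → 10000000010 = -1022 (signed)
Subtract via negate-and-add: invert 10000000010 + 1 = 01111111110 (i.e. 1022).
  00011111101
+ 01111111110
= 10011111011
Result 10011111011: MSB = 1 → 1275 − 2048 = -773.
Both addends (after negating the subtrahend) are non-negative but the stored result is negative: signed overflow. The true value 253 − (-1022) = 1275 lies outside [-1024, 1023].

-773; overflow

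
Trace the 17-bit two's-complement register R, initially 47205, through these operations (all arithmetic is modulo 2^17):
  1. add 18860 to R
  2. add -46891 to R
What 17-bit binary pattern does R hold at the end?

00100101011100110

Start: R = 47205 = 01011100001100101.
R = 47205 + 18860 = 66065; wraps to -65007 = 10000001000010001
R = -65007 + (-46891) = -111898; wraps to 19174 = 00100101011100110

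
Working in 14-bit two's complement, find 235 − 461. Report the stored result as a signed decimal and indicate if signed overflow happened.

235 → 00000011101011
461 → 00000111001101
Subtract via negate-and-add: invert 00000111001101 + 1 = 11111000110011 (i.e. -461).
  00000011101011
+ 11111000110011
= 11111100011110
Result 11111100011110: MSB = 1 → 16158 − 16384 = -226.
Addends (after negating the subtrahend) have opposite signs, so signed overflow cannot occur.

-226; no overflow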